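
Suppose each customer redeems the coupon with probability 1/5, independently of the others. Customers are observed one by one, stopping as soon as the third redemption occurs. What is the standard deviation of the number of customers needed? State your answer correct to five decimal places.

7.74597

Y = total customers until the third success; negative binomial with r=3, p=0.20.
SD(Y) = √[r(1−p)/p²] = √(60.0000000) = 7.7459667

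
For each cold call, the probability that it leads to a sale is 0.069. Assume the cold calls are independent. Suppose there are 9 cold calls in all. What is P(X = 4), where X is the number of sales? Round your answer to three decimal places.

X ~ Binomial(n=9, p=0.069).
P(X=4) = C(9,4) · p^4 · (1−p)^5
= 126 · 2.2667e-05 · 0.69944 = 0.00200

0.002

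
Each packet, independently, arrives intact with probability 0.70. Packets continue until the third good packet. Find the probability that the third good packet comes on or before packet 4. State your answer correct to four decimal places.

Finishing within 4 packets ⇔ at least 3 successes in the first 4. With X ~ Binomial(4, 0.70), P(Y ≤ 4) = 1 − P(X ≤ 2).
  k=0: C(4,0)·0.70^0·0.30^4 = 0.008100
  k=1: C(4,1)·0.70^1·0.30^3 = 0.075600
  k=2: C(4,2)·0.70^2·0.30^2 = 0.264600
1 − 0.348300 = 0.651700

0.6517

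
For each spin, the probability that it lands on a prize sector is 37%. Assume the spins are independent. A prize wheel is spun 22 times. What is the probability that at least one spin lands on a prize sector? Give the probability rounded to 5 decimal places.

P(at least one) = 1 − P(none) = 1 − (1 − 0.37)^22
= 1 − 0.0000385 = 0.9999615

0.99996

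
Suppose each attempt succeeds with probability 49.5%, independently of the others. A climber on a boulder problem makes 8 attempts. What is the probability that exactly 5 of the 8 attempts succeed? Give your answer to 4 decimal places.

0.2143

X ~ Binomial(n=8, p=0.495).
P(X=5) = C(8,5) · p^5 · (1−p)^3
= 56 · 0.029718 · 0.12879 = 0.214333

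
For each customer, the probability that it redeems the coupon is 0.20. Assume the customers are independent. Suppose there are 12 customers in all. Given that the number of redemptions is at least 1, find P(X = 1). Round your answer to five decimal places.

X ~ Binomial(12, 0.20). Want P(X=1 | X≥1) = P(X=1) / P(X≥1).
P(X=1) = C(12,1)·0.20^1·0.80^11 = 0.2061584
P(X≥1) = 1 − 0.0687195 = 0.9312805
Ratio = 0.2061584 / 0.9312805 = 0.2213709

0.22137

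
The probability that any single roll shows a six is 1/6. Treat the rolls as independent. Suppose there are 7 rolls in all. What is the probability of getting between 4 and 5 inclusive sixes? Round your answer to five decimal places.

0.01750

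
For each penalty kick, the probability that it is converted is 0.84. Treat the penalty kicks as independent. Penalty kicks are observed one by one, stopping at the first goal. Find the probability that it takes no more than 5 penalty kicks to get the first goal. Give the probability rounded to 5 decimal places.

0.99990

Y = number of penalty kicks to the first success; geometric, p = 0.84.
P(Y ≤ 5) = 1 − (1−p)^5 = 1 − 0.0001049 = 0.9998951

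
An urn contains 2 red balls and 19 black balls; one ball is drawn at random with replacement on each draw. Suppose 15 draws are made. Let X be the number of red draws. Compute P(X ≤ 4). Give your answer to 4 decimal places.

0.9896

X ~ Binomial(15, 0.095238); P(X ≤ 4) = Σ C(15,k) p^k (1−p)^(15−k) over k:
  k=0: C(15,0)·0.095238^0·0.904762^15 = 0.222851
  k=1: C(15,1)·0.095238^1·0.904762^14 = 0.351870
  k=2: C(15,2)·0.095238^2·0.904762^13 = 0.259273
  k=3: C(15,3)·0.095238^3·0.904762^12 = 0.118265
  k=4: C(15,4)·0.095238^4·0.904762^11 = 0.037347
Total = 0.989605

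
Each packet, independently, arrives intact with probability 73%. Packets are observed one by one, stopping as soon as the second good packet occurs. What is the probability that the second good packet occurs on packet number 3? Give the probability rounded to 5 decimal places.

Y = trial on which the second success occurs; negative binomial, r=2, p=0.73.
P(Y=3) = C(2,1) · p^2 · (1−p)^1
= 2 · 0.5329 · 0.27 = 0.2877660

0.28777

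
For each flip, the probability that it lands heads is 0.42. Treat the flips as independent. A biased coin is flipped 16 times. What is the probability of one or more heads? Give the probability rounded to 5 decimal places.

P(at least one) = 1 − P(none) = 1 − (1 − 0.42)^16
= 1 − 0.0001640 = 0.9998360

0.99984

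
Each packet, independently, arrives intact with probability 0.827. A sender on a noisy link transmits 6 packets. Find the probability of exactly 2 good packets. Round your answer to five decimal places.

0.00919

X ~ Binomial(n=6, p=0.827).
P(X=2) = C(6,2) · p^2 · (1−p)^4
= 15 · 0.68393 · 0.00089575 = 0.0091894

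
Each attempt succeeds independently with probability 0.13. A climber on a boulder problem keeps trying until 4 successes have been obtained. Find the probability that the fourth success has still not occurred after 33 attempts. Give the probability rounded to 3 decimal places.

0.363

Needing more than 33 attempts ⇔ fewer than 4 successes in the first 33. With X ~ Binomial(33, 0.13), P(Y > 33) = P(X ≤ 3).
  k=0: C(33,0)·0.13^0·0.87^33 = 0.01010
  k=1: C(33,1)·0.13^1·0.87^32 = 0.04978
  k=2: C(33,2)·0.13^2·0.87^31 = 0.11902
  k=3: C(33,3)·0.13^3·0.87^30 = 0.18377
P(X ≤ 3) = 0.36267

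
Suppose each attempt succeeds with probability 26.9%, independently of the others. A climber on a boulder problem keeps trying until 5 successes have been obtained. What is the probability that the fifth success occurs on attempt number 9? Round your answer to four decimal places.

0.0282

Y = trial on which the fifth success occurs; negative binomial, r=5, p=0.269.
P(Y=9) = C(8,4) · p^5 · (1−p)^4
= 70 · 0.0014085 · 0.28554 = 0.028153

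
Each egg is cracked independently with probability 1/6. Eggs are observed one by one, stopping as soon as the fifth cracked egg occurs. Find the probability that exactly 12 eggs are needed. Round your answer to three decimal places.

0.012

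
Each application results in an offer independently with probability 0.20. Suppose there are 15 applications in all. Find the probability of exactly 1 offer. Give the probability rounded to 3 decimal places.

X ~ Binomial(n=15, p=0.20).
P(X=1) = C(15,1) · p^1 · (1−p)^14
= 15 · 0.2 · 0.04398 = 0.13194

0.132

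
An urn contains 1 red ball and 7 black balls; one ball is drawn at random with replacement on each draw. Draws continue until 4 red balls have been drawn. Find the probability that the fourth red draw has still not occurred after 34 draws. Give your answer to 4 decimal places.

0.3709

Needing more than 34 draws ⇔ fewer than 4 successes in the first 34. With X ~ Binomial(34, 0.125), P(Y > 34) = P(X ≤ 3).
  k=0: C(34,0)·0.125^0·0.875^34 = 0.010673
  k=1: C(34,1)·0.125^1·0.875^33 = 0.051839
  k=2: C(34,2)·0.125^2·0.875^32 = 0.122191
  k=3: C(34,3)·0.125^3·0.875^31 = 0.186196
P(X ≤ 3) = 0.370899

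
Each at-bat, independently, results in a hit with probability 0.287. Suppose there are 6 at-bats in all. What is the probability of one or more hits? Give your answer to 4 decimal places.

P(at least one) = 1 − P(none) = 1 − (1 − 0.287)^6
= 1 − 0.131382 = 0.868618

0.8686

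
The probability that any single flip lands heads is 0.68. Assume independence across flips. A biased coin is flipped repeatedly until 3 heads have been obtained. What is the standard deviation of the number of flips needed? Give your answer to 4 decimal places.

1.4409

Y = total flips until the third success; negative binomial with r=3, p=0.68.
SD(Y) = √[r(1−p)/p²] = √(2.076125) = 1.440876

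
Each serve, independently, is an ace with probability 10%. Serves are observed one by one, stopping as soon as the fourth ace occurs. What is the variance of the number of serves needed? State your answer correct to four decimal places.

Y = total serves until the fourth success; negative binomial with r=4, p=0.10.
Var(Y) = r(1−p)/p² = 4·0.90 / 0.10² = 360.000000

360.0000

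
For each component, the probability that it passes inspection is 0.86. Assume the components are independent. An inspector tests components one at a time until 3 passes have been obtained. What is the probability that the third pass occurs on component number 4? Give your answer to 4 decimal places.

0.2671

Y = trial on which the third success occurs; negative binomial, r=3, p=0.86.
P(Y=4) = C(3,2) · p^3 · (1−p)^1
= 3 · 0.63606 · 0.14 = 0.267144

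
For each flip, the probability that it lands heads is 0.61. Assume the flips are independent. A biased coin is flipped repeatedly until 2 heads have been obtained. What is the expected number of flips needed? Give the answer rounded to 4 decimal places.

3.2787

Y = total flips until the second success; negative binomial with r=2, p=0.61.
E[Y] = r / p = 2 / 0.61 = 3.278689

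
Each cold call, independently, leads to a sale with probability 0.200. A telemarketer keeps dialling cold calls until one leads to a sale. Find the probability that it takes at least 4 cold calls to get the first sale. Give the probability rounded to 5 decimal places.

0.51200

Y = number of cold calls to the first success; geometric, p = 0.20.
P(Y > 3) = P(first 3 all fail) = (1−p)^3 = 0.5120000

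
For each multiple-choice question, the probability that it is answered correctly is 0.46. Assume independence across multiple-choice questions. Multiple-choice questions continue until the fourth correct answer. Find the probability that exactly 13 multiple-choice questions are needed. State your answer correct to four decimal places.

0.0385

Y = trial on which the fourth success occurs; negative binomial, r=4, p=0.46.
P(Y=13) = C(12,3) · p^4 · (1−p)^9
= 220 · 0.044775 · 0.0039043 = 0.038459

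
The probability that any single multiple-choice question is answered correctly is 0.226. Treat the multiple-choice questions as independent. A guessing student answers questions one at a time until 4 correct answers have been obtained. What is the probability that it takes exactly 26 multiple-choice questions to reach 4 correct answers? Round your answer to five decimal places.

0.02140

Y = trial on which the fourth success occurs; negative binomial, r=4, p=0.226.
P(Y=26) = C(25,3) · p^4 · (1−p)^22
= 2300 · 0.0026088 · 0.003567 = 0.0214024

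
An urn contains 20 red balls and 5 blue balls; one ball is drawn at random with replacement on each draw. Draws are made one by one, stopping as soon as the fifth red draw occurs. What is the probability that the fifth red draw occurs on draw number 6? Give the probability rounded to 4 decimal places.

0.3277

Y = trial on which the fifth success occurs; negative binomial, r=5, p=0.80.
P(Y=6) = C(5,4) · p^5 · (1−p)^1
= 5 · 0.32768 · 0.2 = 0.327680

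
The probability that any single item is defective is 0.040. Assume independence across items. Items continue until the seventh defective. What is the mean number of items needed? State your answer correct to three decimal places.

175.000

Y = total items until the seventh success; negative binomial with r=7, p=0.04.
E[Y] = r / p = 7 / 0.04 = 175.00000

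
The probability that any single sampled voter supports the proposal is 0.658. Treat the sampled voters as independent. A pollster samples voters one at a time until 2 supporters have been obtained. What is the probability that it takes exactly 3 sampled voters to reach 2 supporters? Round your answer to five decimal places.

Y = trial on which the second success occurs; negative binomial, r=2, p=0.658.
P(Y=3) = C(2,1) · p^2 · (1−p)^1
= 2 · 0.43296 · 0.342 = 0.2961474

0.29615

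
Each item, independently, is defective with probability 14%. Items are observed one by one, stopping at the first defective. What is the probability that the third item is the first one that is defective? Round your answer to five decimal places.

Geometric (trials to first success), p = 0.14.
P(Y = 3) = (1−p)^2 · p = 0.7396 · 0.14 = 0.1035440

0.10354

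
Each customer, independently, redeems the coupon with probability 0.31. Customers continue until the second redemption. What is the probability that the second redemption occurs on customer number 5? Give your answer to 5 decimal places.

0.12628

Y = trial on which the second success occurs; negative binomial, r=2, p=0.31.
P(Y=5) = C(4,1) · p^2 · (1−p)^3
= 4 · 0.0961 · 0.32851 = 0.1262789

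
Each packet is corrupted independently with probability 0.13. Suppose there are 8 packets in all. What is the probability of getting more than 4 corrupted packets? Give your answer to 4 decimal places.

0.0015

X ~ Binomial(8, 0.13); P(X ≥ 5) = Σ C(8,k) p^k (1−p)^(8−k) over k:
  k=5: C(8,5)·0.13^5·0.87^3 = 0.001369
  k=6: C(8,6)·0.13^6·0.87^2 = 0.000102
  k=7: C(8,7)·0.13^7·0.87^1 = 0.000004
  k=8: C(8,8)·0.13^8·0.87^0 = 0.000000
Total = 0.001476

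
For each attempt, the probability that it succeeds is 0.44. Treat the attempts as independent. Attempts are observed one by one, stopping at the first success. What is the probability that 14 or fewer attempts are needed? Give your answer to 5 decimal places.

0.99970

Y = number of attempts to the first success; geometric, p = 0.44.
P(Y ≤ 14) = 1 − (1−p)^14 = 1 − 0.0002983 = 0.9997017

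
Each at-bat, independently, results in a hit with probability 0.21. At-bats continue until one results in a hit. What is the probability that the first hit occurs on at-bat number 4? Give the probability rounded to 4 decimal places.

Geometric (trials to first success), p = 0.21.
P(Y = 4) = (1−p)^3 · p = 0.49304 · 0.21 = 0.103538

0.1035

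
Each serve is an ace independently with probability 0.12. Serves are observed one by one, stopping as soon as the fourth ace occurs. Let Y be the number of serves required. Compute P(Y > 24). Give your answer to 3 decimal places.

0.676

Needing more than 24 serves ⇔ fewer than 4 successes in the first 24. With X ~ Binomial(24, 0.12), P(Y > 24) = P(X ≤ 3).
  k=0: C(24,0)·0.12^0·0.88^24 = 0.04651
  k=1: C(24,1)·0.12^1·0.88^23 = 0.15223
  k=2: C(24,2)·0.12^2·0.88^22 = 0.23872
  k=3: C(24,3)·0.12^3·0.88^21 = 0.23872
P(X ≤ 3) = 0.67618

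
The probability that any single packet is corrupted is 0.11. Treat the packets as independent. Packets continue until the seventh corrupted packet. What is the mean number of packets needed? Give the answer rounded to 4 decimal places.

63.6364

Y = total packets until the seventh success; negative binomial with r=7, p=0.11.
E[Y] = r / p = 7 / 0.11 = 63.636364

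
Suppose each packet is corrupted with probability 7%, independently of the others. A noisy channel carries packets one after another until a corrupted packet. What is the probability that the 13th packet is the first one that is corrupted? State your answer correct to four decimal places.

Geometric (trials to first success), p = 0.07.
P(Y = 13) = (1−p)^12 · p = 0.4186 · 0.07 = 0.029302

0.0293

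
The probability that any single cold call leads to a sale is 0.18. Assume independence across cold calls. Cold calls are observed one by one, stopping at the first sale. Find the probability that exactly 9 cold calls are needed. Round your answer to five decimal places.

Geometric (trials to first success), p = 0.18.
P(Y = 9) = (1−p)^8 · p = 0.20441 · 0.18 = 0.0367945

0.03679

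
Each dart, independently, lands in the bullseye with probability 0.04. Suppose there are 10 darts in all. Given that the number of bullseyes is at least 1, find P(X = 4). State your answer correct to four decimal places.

0.0013

X ~ Binomial(10, 0.04). Want P(X=4 | X≥1) = P(X=4) / P(X≥1).
P(X=4) = C(10,4)·0.04^4·0.96^6 = 0.000421
P(X≥1) = 1 − 0.664833 = 0.335167
Ratio = 0.000421 / 0.335167 = 0.001256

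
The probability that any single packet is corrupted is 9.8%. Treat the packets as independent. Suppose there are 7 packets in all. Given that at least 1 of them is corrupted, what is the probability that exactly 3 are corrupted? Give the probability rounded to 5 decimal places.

X ~ Binomial(7, 0.098). Want P(X=3 | X≥1) = P(X=3) / P(X≥1).
P(X=3) = C(7,3)·0.098^3·0.902^4 = 0.0218058
P(X≥1) = 1 − 0.4857869 = 0.5142131
Ratio = 0.0218058 / 0.5142131 = 0.0424062

0.04241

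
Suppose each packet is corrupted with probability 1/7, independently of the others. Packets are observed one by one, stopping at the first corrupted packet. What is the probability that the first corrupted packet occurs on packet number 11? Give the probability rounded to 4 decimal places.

0.0306

Geometric (trials to first success), p = 0.142857.
P(Y = 11) = (1−p)^10 · p = 0.21406 · 0.142857 = 0.030580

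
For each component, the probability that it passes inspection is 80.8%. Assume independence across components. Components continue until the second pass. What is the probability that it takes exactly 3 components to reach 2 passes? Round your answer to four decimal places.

0.2507

Y = trial on which the second success occurs; negative binomial, r=2, p=0.808.
P(Y=3) = C(2,1) · p^2 · (1−p)^1
= 2 · 0.65286 · 0.192 = 0.250700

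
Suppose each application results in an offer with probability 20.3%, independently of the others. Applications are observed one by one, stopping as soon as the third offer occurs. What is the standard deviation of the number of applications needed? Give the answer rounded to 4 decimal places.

7.6172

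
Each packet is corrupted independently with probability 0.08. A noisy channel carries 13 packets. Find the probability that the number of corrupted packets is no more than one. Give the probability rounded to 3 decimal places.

0.721

X ~ Binomial(13, 0.08); P(X ≤ 1) = Σ C(13,k) p^k (1−p)^(13−k) over k:
  k=0: C(13,0)·0.08^0·0.92^13 = 0.33825
  k=1: C(13,1)·0.08^1·0.92^12 = 0.38237
Total = 0.72063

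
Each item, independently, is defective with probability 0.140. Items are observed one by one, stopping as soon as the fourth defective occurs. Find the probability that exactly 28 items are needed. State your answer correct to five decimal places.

Y = trial on which the fourth success occurs; negative binomial, r=4, p=0.14.
P(Y=28) = C(27,3) · p^4 · (1−p)^24
= 2925 · 0.00038416 · 0.026789 = 0.0301024

0.03010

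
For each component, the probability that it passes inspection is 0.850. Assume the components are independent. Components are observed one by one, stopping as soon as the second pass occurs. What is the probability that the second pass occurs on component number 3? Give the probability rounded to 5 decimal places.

0.21675

Y = trial on which the second success occurs; negative binomial, r=2, p=0.85.
P(Y=3) = C(2,1) · p^2 · (1−p)^1
= 2 · 0.7225 · 0.15 = 0.2167500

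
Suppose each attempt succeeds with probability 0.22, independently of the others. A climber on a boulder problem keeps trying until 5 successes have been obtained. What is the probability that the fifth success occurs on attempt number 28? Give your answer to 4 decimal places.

0.0298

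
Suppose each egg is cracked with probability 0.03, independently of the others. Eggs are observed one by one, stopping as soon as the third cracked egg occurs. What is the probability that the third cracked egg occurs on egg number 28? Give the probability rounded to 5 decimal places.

0.00443

Y = trial on which the third success occurs; negative binomial, r=3, p=0.03.
P(Y=28) = C(27,2) · p^3 · (1−p)^25
= 351 · 2.7e-05 · 0.46697 = 0.0044255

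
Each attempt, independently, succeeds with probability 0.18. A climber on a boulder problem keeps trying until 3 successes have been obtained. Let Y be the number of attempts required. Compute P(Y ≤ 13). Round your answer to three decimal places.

0.423

Finishing within 13 attempts ⇔ at least 3 successes in the first 13. With X ~ Binomial(13, 0.18), P(Y ≤ 13) = 1 − P(X ≤ 2).
  k=0: C(13,0)·0.18^0·0.82^13 = 0.07578
  k=1: C(13,1)·0.18^1·0.82^12 = 0.21626
  k=2: C(13,2)·0.18^2·0.82^11 = 0.28483
1 − 0.57688 = 0.42312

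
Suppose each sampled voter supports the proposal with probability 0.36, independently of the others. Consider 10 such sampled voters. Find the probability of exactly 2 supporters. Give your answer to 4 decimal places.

0.1642

X ~ Binomial(n=10, p=0.36).
P(X=2) = C(10,2) · p^2 · (1−p)^8
= 45 · 0.1296 · 0.028147 = 0.164156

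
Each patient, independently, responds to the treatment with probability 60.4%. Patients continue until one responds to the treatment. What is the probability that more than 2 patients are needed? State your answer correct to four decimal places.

Y = number of patients to the first success; geometric, p = 0.604.
P(Y > 2) = P(first 2 all fail) = (1−p)^2 = 0.156816

0.1568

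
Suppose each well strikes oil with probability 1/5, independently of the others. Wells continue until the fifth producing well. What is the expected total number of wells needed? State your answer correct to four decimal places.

Y = total wells until the fifth success; negative binomial with r=5, p=0.20.
E[Y] = r / p = 5 / 0.20 = 25.000000

25.0000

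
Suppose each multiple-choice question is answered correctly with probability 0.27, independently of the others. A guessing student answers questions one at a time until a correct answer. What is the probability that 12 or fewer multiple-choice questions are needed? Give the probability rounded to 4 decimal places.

0.9771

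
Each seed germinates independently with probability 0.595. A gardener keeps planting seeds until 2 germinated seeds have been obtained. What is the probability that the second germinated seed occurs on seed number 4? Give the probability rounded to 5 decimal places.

Y = trial on which the second success occurs; negative binomial, r=2, p=0.595.
P(Y=4) = C(3,1) · p^2 · (1−p)^2
= 3 · 0.35402 · 0.16403 = 0.1742069

0.17421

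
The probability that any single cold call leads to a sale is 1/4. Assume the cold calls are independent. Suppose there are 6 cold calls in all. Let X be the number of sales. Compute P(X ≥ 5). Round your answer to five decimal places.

0.00464

X ~ Binomial(6, 0.25); P(X ≥ 5) = Σ C(6,k) p^k (1−p)^(6−k) over k:
  k=5: C(6,5)·0.25^5·0.75^1 = 0.0043945
  k=6: C(6,6)·0.25^6·0.75^0 = 0.0002441
Total = 0.0046387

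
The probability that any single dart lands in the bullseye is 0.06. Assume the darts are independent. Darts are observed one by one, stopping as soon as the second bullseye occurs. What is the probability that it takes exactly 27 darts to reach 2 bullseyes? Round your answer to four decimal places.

0.0199

Y = trial on which the second success occurs; negative binomial, r=2, p=0.06.
P(Y=27) = C(26,1) · p^2 · (1−p)^25
= 26 · 0.0036 · 0.21291 = 0.019928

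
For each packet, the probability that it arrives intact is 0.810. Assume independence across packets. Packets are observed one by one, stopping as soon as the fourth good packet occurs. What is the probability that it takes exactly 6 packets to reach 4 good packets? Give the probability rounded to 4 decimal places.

0.1554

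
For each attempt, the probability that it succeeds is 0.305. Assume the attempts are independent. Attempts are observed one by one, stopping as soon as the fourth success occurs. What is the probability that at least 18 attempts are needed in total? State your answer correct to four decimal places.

0.1897

Needing more than 17 attempts ⇔ fewer than 4 successes in the first 17. With X ~ Binomial(17, 0.305), P(Y > 17) = P(X ≤ 3).
  k=0: C(17,0)·0.305^0·0.695^17 = 0.002059
  k=1: C(17,1)·0.305^1·0.695^16 = 0.015364
  k=2: C(17,2)·0.305^2·0.695^15 = 0.053940
  k=3: C(17,3)·0.305^3·0.695^14 = 0.118357
P(X ≤ 3) = 0.189721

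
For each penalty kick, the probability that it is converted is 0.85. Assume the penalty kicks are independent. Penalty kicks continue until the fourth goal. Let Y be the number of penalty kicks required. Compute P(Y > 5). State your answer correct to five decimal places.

Needing more than 5 penalty kicks ⇔ fewer than 4 successes in the first 5. With X ~ Binomial(5, 0.85), P(Y > 5) = P(X ≤ 3).
  k=0: C(5,0)·0.85^0·0.15^5 = 0.0000759
  k=1: C(5,1)·0.85^1·0.15^4 = 0.0021516
  k=2: C(5,2)·0.85^2·0.15^3 = 0.0243844
  k=3: C(5,3)·0.85^3·0.15^2 = 0.1381781
P(X ≤ 3) = 0.1647900

0.16479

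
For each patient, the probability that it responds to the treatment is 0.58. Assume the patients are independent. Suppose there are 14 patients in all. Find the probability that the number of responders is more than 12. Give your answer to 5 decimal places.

X ~ Binomial(14, 0.58); P(X ≥ 13) = Σ C(14,k) p^k (1−p)^(14−k) over k:
  k=13: C(14,13)·0.58^13·0.42^1 = 0.0049424
  k=14: C(14,14)·0.58^14·0.42^0 = 0.0004875
Total = 0.0054300

0.00543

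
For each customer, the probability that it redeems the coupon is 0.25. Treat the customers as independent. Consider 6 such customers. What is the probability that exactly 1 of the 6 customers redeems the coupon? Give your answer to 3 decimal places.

0.356

X ~ Binomial(n=6, p=0.25).
P(X=1) = C(6,1) · p^1 · (1−p)^5
= 6 · 0.25 · 0.2373 = 0.35596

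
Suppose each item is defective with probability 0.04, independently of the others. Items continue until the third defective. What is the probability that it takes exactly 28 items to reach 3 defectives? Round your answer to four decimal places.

Y = trial on which the third success occurs; negative binomial, r=3, p=0.04.
P(Y=28) = C(27,2) · p^3 · (1−p)^25
= 351 · 6.4e-05 · 0.3604 = 0.008096

0.0081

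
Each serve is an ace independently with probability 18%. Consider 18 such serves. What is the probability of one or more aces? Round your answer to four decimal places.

P(at least one) = 1 − P(none) = 1 − (1 − 0.18)^18
= 1 − 0.028096 = 0.971904

0.9719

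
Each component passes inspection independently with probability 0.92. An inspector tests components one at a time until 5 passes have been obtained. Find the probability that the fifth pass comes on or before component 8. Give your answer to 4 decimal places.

0.9978

Finishing within 8 components ⇔ at least 5 successes in the first 8. With X ~ Binomial(8, 0.92), P(Y ≤ 8) = 1 − P(X ≤ 4).
  k=0: C(8,0)·0.92^0·0.08^8 = 0.000000
  k=1: C(8,1)·0.92^1·0.08^7 = 0.000000
  k=2: C(8,2)·0.92^2·0.08^6 = 0.000006
  k=3: C(8,3)·0.92^3·0.08^5 = 0.000143
  k=4: C(8,4)·0.92^4·0.08^4 = 0.002054
1 − 0.002203 = 0.997797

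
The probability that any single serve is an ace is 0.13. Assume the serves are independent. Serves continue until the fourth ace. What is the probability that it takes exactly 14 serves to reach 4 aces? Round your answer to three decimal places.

Y = trial on which the fourth success occurs; negative binomial, r=4, p=0.13.
P(Y=14) = C(13,3) · p^4 · (1−p)^10
= 286 · 0.00028561 · 0.24842 = 0.02029

0.020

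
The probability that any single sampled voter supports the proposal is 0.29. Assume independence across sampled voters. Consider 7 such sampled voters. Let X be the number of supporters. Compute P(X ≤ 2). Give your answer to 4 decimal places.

X ~ Binomial(7, 0.29); P(X ≤ 2) = Σ C(7,k) p^k (1−p)^(7−k) over k:
  k=0: C(7,0)·0.29^0·0.71^7 = 0.090951
  k=1: C(7,1)·0.29^1·0.71^6 = 0.260044
  k=2: C(7,2)·0.29^2·0.71^5 = 0.318645
Total = 0.669640

0.6696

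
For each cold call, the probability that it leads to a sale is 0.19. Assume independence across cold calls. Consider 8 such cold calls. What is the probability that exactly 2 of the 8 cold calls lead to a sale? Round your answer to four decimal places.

0.2855

X ~ Binomial(n=8, p=0.19).
P(X=2) = C(8,2) · p^2 · (1−p)^6
= 28 · 0.0361 · 0.28243 = 0.285480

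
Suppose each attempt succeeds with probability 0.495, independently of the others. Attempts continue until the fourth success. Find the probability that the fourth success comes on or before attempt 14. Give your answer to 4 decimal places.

Finishing within 14 attempts ⇔ at least 4 successes in the first 14. With X ~ Binomial(14, 0.495), P(Y ≤ 14) = 1 − P(X ≤ 3).
  k=0: C(14,0)·0.495^0·0.505^14 = 0.000070
  k=1: C(14,1)·0.495^1·0.505^13 = 0.000963
  k=2: C(14,2)·0.495^2·0.505^12 = 0.006134
  k=3: C(14,3)·0.495^3·0.505^11 = 0.024050
1 − 0.031217 = 0.968783

0.9688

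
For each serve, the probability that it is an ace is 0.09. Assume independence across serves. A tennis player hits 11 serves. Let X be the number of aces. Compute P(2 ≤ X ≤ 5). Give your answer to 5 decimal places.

0.25994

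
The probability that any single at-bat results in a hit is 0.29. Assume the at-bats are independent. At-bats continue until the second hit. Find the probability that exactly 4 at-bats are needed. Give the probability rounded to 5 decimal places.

0.12718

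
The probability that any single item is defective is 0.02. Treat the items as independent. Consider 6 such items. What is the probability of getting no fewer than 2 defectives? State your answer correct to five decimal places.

0.00569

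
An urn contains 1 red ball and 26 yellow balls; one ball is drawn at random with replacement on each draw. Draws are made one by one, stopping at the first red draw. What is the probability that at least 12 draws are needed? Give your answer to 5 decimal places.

Y = number of draws to the first success; geometric, p = 0.037037.
P(Y > 11) = P(first 11 all fail) = (1−p)^11 = 0.6602455

0.66025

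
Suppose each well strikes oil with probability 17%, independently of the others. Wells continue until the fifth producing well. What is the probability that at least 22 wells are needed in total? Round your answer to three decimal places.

Needing more than 21 wells ⇔ fewer than 5 successes in the first 21. With X ~ Binomial(21, 0.17), P(Y > 21) = P(X ≤ 4).
  k=0: C(21,0)·0.17^0·0.83^21 = 0.01998
  k=1: C(21,1)·0.17^1·0.83^20 = 0.08595
  k=2: C(21,2)·0.17^2·0.83^19 = 0.17604
  k=3: C(21,3)·0.17^3·0.83^18 = 0.22835
  k=4: C(21,4)·0.17^4·0.83^17 = 0.21047
P(X ≤ 4) = 0.72078

0.721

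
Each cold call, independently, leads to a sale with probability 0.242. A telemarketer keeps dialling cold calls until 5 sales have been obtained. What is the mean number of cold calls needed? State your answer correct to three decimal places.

Y = total cold calls until the fifth success; negative binomial with r=5, p=0.242.
E[Y] = r / p = 5 / 0.242 = 20.66116

20.661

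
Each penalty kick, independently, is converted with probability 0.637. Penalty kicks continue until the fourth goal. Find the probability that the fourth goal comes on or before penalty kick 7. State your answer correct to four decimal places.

0.7782

Finishing within 7 penalty kicks ⇔ at least 4 successes in the first 7. With X ~ Binomial(7, 0.637), P(Y ≤ 7) = 1 − P(X ≤ 3).
  k=0: C(7,0)·0.637^0·0.363^7 = 0.000831
  k=1: C(7,1)·0.637^1·0.363^6 = 0.010202
  k=2: C(7,2)·0.637^2·0.363^5 = 0.053707
  k=3: C(7,3)·0.637^3·0.363^4 = 0.157077
1 − 0.221816 = 0.778184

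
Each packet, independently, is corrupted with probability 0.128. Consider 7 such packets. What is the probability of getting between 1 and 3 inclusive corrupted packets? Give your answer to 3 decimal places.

0.610

X ~ Binomial(7, 0.128); P(1 ≤ X ≤ 3) = Σ C(7,k) p^k (1−p)^(7−k) over k:
  k=1: C(7,1)·0.128^1·0.872^6 = 0.39392
  k=2: C(7,2)·0.128^2·0.872^5 = 0.17347
  k=3: C(7,3)·0.128^3·0.872^4 = 0.04244
Total = 0.60983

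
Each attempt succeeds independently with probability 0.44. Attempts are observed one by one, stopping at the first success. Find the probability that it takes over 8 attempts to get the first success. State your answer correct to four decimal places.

0.0097

Y = number of attempts to the first success; geometric, p = 0.44.
P(Y > 8) = P(first 8 all fail) = (1−p)^8 = 0.009672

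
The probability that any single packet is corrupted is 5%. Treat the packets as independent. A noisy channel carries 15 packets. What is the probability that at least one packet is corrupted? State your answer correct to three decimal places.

P(at least one) = 1 − P(none) = 1 − (1 − 0.05)^15
= 1 − 0.46329 = 0.53671

0.537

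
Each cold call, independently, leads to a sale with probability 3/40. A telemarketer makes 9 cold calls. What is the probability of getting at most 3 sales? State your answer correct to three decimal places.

0.997

X ~ Binomial(9, 0.075); P(X ≤ 3) = Σ C(9,k) p^k (1−p)^(9−k) over k:
  k=0: C(9,0)·0.075^0·0.925^9 = 0.49576
  k=1: C(9,1)·0.075^1·0.925^8 = 0.36177
  k=2: C(9,2)·0.075^2·0.925^7 = 0.11733
  k=3: C(9,3)·0.075^3·0.925^6 = 0.02220
Total = 0.99707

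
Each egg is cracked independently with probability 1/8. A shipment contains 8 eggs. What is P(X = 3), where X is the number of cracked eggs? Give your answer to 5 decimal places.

0.05610

X ~ Binomial(n=8, p=0.125).
P(X=3) = C(8,3) · p^3 · (1−p)^5
= 56 · 0.0019531 · 0.51291 = 0.0560994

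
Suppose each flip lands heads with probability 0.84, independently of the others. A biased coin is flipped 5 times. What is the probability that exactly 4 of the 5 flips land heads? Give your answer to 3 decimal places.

0.398

X ~ Binomial(n=5, p=0.84).
P(X=4) = C(5,4) · p^4 · (1−p)^1
= 5 · 0.49787 · 0.16 = 0.39830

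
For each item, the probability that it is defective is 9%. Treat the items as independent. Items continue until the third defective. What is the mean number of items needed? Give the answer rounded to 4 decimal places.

Y = total items until the third success; negative binomial with r=3, p=0.09.
E[Y] = r / p = 3 / 0.09 = 33.333333

33.3333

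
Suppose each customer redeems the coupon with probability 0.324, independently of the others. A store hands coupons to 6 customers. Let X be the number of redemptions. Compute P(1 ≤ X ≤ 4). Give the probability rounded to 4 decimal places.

X ~ Binomial(6, 0.324); P(1 ≤ X ≤ 4) = Σ C(6,k) p^k (1−p)^(6−k) over k:
  k=1: C(6,1)·0.324^1·0.676^5 = 0.274429
  k=2: C(6,2)·0.324^2·0.676^4 = 0.328827
  k=3: C(6,3)·0.324^3·0.676^3 = 0.210138
  k=4: C(6,4)·0.324^4·0.676^2 = 0.075538
Total = 0.888932

0.8889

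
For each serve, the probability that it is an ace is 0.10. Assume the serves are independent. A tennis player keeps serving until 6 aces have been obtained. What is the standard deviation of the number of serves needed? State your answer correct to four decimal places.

Y = total serves until the sixth success; negative binomial with r=6, p=0.10.
SD(Y) = √[r(1−p)/p²] = √(540.000000) = 23.237900

23.2379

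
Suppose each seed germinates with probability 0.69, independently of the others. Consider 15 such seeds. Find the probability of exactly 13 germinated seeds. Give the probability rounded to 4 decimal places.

0.0811

X ~ Binomial(n=15, p=0.69).
P(X=13) = C(15,13) · p^13 · (1−p)^2
= 105 · 0.008036 · 0.0961 = 0.081087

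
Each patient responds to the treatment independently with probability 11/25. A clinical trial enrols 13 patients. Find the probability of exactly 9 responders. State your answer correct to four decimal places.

0.0435

X ~ Binomial(n=13, p=0.44).
P(X=9) = C(13,9) · p^9 · (1−p)^4
= 715 · 0.00061812 · 0.098345 = 0.043464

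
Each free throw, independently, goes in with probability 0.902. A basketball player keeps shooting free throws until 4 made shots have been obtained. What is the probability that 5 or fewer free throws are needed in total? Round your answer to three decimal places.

Finishing within 5 free throws ⇔ at least 4 successes in the first 5. With X ~ Binomial(5, 0.902), P(Y ≤ 5) = 1 − P(X ≤ 3).
  k=0: C(5,0)·0.902^0·0.098^5 = 0.00001
  k=1: C(5,1)·0.902^1·0.098^4 = 0.00042
  k=2: C(5,2)·0.902^2·0.098^3 = 0.00766
  k=3: C(5,3)·0.902^3·0.098^2 = 0.07048
1 − 0.07856 = 0.92144

0.921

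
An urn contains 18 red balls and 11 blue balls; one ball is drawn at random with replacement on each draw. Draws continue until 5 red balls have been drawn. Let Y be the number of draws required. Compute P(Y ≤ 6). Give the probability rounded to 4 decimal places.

Finishing within 6 draws ⇔ at least 5 successes in the first 6. With X ~ Binomial(6, 0.620690), P(Y ≤ 6) = 1 − P(X ≤ 4).
  k=0: C(6,0)·0.620690^0·0.379310^6 = 0.002978
  k=1: C(6,1)·0.620690^1·0.379310^5 = 0.029241
  k=2: C(6,2)·0.620690^2·0.379310^4 = 0.119624
  k=3: C(6,3)·0.620690^3·0.379310^3 = 0.260998
  k=4: C(6,4)·0.620690^4·0.379310^2 = 0.320316
1 − 0.733158 = 0.266842

0.2668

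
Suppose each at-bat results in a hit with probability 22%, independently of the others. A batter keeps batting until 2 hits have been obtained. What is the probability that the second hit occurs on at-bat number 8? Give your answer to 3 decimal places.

0.076

Y = trial on which the second success occurs; negative binomial, r=2, p=0.22.
P(Y=8) = C(7,1) · p^2 · (1−p)^6
= 7 · 0.0484 · 0.2252 = 0.07630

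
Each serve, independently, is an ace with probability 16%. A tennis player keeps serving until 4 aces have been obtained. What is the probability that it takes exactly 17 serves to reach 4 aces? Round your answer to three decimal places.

0.038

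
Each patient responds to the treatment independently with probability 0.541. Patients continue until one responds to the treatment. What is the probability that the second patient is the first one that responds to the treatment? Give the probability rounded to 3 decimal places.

0.248

Geometric (trials to first success), p = 0.541.
P(Y = 2) = (1−p)^1 · p = 0.459 · 0.541 = 0.24832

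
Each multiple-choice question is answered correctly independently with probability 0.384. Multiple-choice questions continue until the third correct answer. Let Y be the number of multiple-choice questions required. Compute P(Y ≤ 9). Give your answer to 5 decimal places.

0.73692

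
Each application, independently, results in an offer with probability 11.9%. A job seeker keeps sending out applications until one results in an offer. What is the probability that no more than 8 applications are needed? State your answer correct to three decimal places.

Y = number of applications to the first success; geometric, p = 0.119.
P(Y ≤ 8) = 1 − (1−p)^8 = 1 − 0.36292 = 0.63708

0.637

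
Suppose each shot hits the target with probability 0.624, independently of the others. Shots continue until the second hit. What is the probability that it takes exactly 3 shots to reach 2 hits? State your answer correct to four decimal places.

Y = trial on which the second success occurs; negative binomial, r=2, p=0.624.
P(Y=3) = C(2,1) · p^2 · (1−p)^1
= 2 · 0.38938 · 0.376 = 0.292811

0.2928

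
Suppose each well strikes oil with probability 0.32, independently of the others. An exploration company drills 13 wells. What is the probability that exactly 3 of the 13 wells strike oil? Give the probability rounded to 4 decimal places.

X ~ Binomial(n=13, p=0.32).
P(X=3) = C(13,3) · p^3 · (1−p)^10
= 286 · 0.032768 · 0.021139 = 0.198109

0.1981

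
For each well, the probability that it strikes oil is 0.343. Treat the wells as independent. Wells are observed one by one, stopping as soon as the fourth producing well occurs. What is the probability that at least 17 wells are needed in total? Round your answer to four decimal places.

0.1467

Needing more than 16 wells ⇔ fewer than 4 successes in the first 16. With X ~ Binomial(16, 0.343), P(Y > 16) = P(X ≤ 3).
  k=0: C(16,0)·0.343^0·0.657^16 = 0.001205
  k=1: C(16,1)·0.343^1·0.657^15 = 0.010067
  k=2: C(16,2)·0.343^2·0.657^14 = 0.039417
  k=3: C(16,3)·0.343^3·0.657^13 = 0.096033
P(X ≤ 3) = 0.146722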